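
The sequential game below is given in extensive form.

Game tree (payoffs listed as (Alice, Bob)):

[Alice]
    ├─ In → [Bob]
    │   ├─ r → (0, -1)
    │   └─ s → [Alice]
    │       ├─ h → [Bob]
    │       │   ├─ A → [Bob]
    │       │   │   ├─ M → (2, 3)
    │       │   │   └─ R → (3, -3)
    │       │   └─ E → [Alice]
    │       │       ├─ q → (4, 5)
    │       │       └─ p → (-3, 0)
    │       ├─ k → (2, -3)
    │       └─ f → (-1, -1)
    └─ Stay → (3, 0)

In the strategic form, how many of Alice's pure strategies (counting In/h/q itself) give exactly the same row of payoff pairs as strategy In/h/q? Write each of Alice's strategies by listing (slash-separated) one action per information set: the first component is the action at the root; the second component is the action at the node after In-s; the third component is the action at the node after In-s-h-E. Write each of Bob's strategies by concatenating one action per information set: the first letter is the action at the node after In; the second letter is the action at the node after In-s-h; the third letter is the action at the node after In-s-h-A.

Row for In/h/q (columns rAM, rAR, rEM, rER, sAM, sAR, sEM, sER): (0,-1) (0,-1) (0,-1) (0,-1) (2,3) (3,-3) (4,5) (4,5).
Every one of Alice's information sets is on the play path for some reply by Bob when Alice follows In/h/q.
Changing the action at any of them therefore changes at least one column, so only In/h/q itself gives this row.

1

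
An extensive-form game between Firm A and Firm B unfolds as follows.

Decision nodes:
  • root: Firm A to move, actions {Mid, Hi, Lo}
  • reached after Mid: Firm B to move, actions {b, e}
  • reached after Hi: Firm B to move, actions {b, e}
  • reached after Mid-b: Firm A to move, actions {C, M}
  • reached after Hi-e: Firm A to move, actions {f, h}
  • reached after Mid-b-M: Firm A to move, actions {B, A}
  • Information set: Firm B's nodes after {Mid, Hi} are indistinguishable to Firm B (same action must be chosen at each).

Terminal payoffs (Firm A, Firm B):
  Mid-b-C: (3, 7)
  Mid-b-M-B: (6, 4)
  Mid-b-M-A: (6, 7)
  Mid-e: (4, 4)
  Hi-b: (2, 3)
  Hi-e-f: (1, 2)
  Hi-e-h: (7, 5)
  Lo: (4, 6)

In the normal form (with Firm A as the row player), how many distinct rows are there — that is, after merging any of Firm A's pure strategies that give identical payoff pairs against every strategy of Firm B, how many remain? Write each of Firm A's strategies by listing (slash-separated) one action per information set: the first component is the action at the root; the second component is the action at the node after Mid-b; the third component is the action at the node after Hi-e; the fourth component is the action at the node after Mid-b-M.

6

Firm A has 24 pure strategies: Mid/C/f/B, Mid/C/f/A, Mid/C/h/B, Mid/C/h/A, Mid/M/f/B, Mid/M/f/A, Mid/M/h/B, Mid/M/h/A, Hi/C/f/B, Hi/C/f/A, Hi/C/h/B, Hi/C/h/A, Hi/M/f/B, Hi/M/f/A, Hi/M/h/B, Hi/M/h/A, Lo/C/f/B, Lo/C/f/A, Lo/C/h/B, Lo/C/h/A, Lo/M/f/B, Lo/M/f/A, Lo/M/h/B, Lo/M/h/A. Columns: b, e.
{Mid/C/f/B, Mid/C/f/A, Mid/C/h/B, Mid/C/h/A} → row (3,7) (4,4)
{Mid/M/f/B, Mid/M/h/B} → row (6,4) (4,4)
{Mid/M/f/A, Mid/M/h/A} → row (6,7) (4,4)
{Hi/C/f/B, Hi/C/f/A, Hi/M/f/B, Hi/M/f/A} → row (2,3) (1,2)
{Hi/C/h/B, Hi/C/h/A, Hi/M/h/B, Hi/M/h/A} → row (2,3) (7,5)
{Lo/C/f/B, Lo/C/f/A, Lo/C/h/B, Lo/C/h/A, Lo/M/f/B, Lo/M/f/A, Lo/M/h/B, Lo/M/h/A} → row (4,6) (4,6)
That's 6 distinct rows out of 24 strategies.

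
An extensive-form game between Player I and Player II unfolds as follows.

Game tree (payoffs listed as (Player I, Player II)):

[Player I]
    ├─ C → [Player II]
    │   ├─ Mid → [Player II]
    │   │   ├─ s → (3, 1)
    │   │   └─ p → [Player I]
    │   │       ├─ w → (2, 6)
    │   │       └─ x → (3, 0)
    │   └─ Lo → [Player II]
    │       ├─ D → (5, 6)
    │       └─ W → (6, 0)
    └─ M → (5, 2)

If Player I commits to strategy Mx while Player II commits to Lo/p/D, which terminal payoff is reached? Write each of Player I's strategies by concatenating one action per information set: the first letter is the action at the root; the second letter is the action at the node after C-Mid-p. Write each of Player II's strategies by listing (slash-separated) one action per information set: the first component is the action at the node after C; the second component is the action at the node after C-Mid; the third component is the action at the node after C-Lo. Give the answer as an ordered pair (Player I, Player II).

(5, 2)

Trace the play path from the root:
  Player I plays M
→ terminal payoff (5, 2).
(Player I's choice at the node after C-Mid-p is never reached on this path, so it doesn't affect the outcome.)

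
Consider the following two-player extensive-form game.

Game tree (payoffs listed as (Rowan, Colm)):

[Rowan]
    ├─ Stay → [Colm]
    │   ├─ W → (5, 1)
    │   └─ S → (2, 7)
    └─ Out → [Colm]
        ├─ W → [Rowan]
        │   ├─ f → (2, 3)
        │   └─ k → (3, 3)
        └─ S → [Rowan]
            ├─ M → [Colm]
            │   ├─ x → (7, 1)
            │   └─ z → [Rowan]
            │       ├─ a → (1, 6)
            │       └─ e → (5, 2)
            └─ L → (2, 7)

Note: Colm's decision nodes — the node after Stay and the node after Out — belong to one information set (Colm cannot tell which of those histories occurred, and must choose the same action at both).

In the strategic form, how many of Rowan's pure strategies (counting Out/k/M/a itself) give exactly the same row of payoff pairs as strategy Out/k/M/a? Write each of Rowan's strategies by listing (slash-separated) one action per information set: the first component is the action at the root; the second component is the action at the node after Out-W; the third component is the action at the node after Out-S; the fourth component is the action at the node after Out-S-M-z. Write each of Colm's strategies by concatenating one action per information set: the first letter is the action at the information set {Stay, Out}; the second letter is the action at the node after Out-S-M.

1

Row for Out/k/M/a (columns Wx, Wz, Sx, Sz): (3,3) (3,3) (7,1) (1,6).
Every one of Rowan's information sets is on the play path for some reply by Colm when Rowan follows Out/k/M/a.
Changing the action at any of them therefore changes at least one column, so only Out/k/M/a itself gives this row.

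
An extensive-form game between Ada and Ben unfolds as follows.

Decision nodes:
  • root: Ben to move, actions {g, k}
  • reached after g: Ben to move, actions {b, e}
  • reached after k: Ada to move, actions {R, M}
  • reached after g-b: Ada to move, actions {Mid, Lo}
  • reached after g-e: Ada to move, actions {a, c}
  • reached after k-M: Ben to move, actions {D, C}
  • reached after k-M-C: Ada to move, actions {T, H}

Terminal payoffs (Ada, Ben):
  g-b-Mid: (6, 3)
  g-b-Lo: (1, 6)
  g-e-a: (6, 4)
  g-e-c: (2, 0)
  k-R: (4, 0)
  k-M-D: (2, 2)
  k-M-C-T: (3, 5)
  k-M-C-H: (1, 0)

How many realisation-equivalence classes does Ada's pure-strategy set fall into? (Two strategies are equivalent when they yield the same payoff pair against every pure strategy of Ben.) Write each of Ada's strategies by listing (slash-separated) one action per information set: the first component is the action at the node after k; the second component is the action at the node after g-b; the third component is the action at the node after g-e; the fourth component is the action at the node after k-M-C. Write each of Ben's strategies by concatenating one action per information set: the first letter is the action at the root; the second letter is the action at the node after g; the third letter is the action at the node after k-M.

Ada has 16 pure strategies: R/Mid/a/T, R/Mid/a/H, R/Mid/c/T, R/Mid/c/H, R/Lo/a/T, R/Lo/a/H, R/Lo/c/T, R/Lo/c/H, M/Mid/a/T, M/Mid/a/H, M/Mid/c/T, M/Mid/c/H, M/Lo/a/T, M/Lo/a/H, M/Lo/c/T, M/Lo/c/H. Columns: gbD, gbC, geD, geC, kbD, kbC, keD, keC.
{R/Mid/a/T, R/Mid/a/H} → row (6,3) (6,3) (6,4) (6,4) (4,0) (4,0) (4,0) (4,0)
{R/Mid/c/T, R/Mid/c/H} → row (6,3) (6,3) (2,0) (2,0) (4,0) (4,0) (4,0) (4,0)
{R/Lo/a/T, R/Lo/a/H} → row (1,6) (1,6) (6,4) (6,4) (4,0) (4,0) (4,0) (4,0)
{R/Lo/c/T, R/Lo/c/H} → row (1,6) (1,6) (2,0) (2,0) (4,0) (4,0) (4,0) (4,0)
{M/Mid/a/T} → row (6,3) (6,3) (6,4) (6,4) (2,2) (3,5) (2,2) (3,5)
{M/Mid/a/H} → row (6,3) (6,3) (6,4) (6,4) (2,2) (1,0) (2,2) (1,0)
{M/Mid/c/T} → row (6,3) (6,3) (2,0) (2,0) (2,2) (3,5) (2,2) (3,5)
{M/Mid/c/H} → row (6,3) (6,3) (2,0) (2,0) (2,2) (1,0) (2,2) (1,0)
{M/Lo/a/T} → row (1,6) (1,6) (6,4) (6,4) (2,2) (3,5) (2,2) (3,5)
{M/Lo/a/H} → row (1,6) (1,6) (6,4) (6,4) (2,2) (1,0) (2,2) (1,0)
{M/Lo/c/T} → row (1,6) (1,6) (2,0) (2,0) (2,2) (3,5) (2,2) (3,5)
{M/Lo/c/H} → row (1,6) (1,6) (2,0) (2,0) (2,2) (1,0) (2,2) (1,0)
That's 12 distinct rows out of 16 strategies.

12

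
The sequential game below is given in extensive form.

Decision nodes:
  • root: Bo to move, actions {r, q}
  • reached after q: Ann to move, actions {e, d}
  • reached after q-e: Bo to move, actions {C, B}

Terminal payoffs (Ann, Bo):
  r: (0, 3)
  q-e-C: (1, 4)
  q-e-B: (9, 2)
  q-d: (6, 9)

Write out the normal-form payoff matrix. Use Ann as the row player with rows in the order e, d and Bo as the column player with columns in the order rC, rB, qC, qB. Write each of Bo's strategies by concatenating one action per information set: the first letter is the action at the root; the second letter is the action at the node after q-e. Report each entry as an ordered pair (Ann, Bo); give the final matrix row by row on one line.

e: (0,3) (0,3) (1,4) (9,2) | d: (0,3) (0,3) (6,9) (6,9)

           rC       rB       qC       qB
   e    (0,3)    (0,3)    (1,4)    (9,2)
   d    (0,3)    (0,3)    (6,9)    (6,9)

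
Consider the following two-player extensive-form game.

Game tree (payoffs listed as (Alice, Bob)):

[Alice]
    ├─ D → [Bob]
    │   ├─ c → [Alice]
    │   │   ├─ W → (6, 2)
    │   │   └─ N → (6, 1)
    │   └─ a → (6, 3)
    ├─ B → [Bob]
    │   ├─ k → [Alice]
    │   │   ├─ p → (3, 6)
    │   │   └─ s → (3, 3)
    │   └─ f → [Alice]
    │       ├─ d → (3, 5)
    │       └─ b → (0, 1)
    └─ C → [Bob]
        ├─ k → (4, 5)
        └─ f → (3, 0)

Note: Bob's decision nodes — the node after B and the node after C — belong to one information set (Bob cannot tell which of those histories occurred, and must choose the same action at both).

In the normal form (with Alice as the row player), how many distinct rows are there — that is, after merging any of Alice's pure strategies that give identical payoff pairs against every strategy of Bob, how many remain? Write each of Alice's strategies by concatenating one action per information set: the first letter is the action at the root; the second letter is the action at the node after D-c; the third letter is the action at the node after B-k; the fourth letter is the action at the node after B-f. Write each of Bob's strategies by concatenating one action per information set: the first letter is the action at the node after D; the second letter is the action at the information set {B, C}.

Alice has 24 pure strategies: DWpd, DWpb, DWsd, DWsb, DNpd, DNpb, DNsd, DNsb, BWpd, BWpb, BWsd, BWsb, BNpd, BNpb, BNsd, BNsb, CWpd, CWpb, CWsd, CWsb, CNpd, CNpb, CNsd, CNsb. Columns: ck, cf, ak, af.
{DWpd, DWpb, DWsd, DWsb} → row (6,2) (6,2) (6,3) (6,3)
{DNpd, DNpb, DNsd, DNsb} → row (6,1) (6,1) (6,3) (6,3)
{BWpd, BNpd} → row (3,6) (3,5) (3,6) (3,5)
{BWpb, BNpb} → row (3,6) (0,1) (3,6) (0,1)
{BWsd, BNsd} → row (3,3) (3,5) (3,3) (3,5)
{BWsb, BNsb} → row (3,3) (0,1) (3,3) (0,1)
{CWpd, CWpb, CWsd, CWsb, CNpd, CNpb, CNsd, CNsb} → row (4,5) (3,0) (4,5) (3,0)
That's 7 distinct rows out of 24 strategies.

7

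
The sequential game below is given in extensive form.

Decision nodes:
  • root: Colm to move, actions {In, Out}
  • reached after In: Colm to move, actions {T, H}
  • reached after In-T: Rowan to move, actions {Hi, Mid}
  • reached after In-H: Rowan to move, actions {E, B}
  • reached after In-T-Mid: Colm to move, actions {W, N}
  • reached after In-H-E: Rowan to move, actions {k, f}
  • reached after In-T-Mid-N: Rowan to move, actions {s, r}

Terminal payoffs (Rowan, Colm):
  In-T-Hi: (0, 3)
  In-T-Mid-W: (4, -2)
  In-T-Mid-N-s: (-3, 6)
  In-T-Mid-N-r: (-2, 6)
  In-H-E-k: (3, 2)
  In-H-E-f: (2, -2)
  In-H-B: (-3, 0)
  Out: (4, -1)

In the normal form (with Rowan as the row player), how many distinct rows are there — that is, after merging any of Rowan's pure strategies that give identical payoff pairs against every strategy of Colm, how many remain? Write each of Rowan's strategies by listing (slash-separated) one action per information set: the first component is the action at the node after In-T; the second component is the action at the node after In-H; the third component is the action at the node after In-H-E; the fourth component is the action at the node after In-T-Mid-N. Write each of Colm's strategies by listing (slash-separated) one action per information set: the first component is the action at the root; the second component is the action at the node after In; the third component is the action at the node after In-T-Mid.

9

Rowan has 16 pure strategies: Hi/E/k/s, Hi/E/k/r, Hi/E/f/s, Hi/E/f/r, Hi/B/k/s, Hi/B/k/r, Hi/B/f/s, Hi/B/f/r, Mid/E/k/s, Mid/E/k/r, Mid/E/f/s, Mid/E/f/r, Mid/B/k/s, Mid/B/k/r, Mid/B/f/s, Mid/B/f/r. Columns: In/T/W, In/T/N, In/H/W, In/H/N, Out/T/W, Out/T/N, Out/H/W, Out/H/N.
{Hi/E/k/s, Hi/E/k/r} → row (0,3) (0,3) (3,2) (3,2) (4,-1) (4,-1) (4,-1) (4,-1)
{Hi/E/f/s, Hi/E/f/r} → row (0,3) (0,3) (2,-2) (2,-2) (4,-1) (4,-1) (4,-1) (4,-1)
{Hi/B/k/s, Hi/B/k/r, Hi/B/f/s, Hi/B/f/r} → row (0,3) (0,3) (-3,0) (-3,0) (4,-1) (4,-1) (4,-1) (4,-1)
{Mid/E/k/s} → row (4,-2) (-3,6) (3,2) (3,2) (4,-1) (4,-1) (4,-1) (4,-1)
{Mid/E/k/r} → row (4,-2) (-2,6) (3,2) (3,2) (4,-1) (4,-1) (4,-1) (4,-1)
{Mid/E/f/s} → row (4,-2) (-3,6) (2,-2) (2,-2) (4,-1) (4,-1) (4,-1) (4,-1)
{Mid/E/f/r} → row (4,-2) (-2,6) (2,-2) (2,-2) (4,-1) (4,-1) (4,-1) (4,-1)
{Mid/B/k/s, Mid/B/f/s} → row (4,-2) (-3,6) (-3,0) (-3,0) (4,-1) (4,-1) (4,-1) (4,-1)
{Mid/B/k/r, Mid/B/f/r} → row (4,-2) (-2,6) (-3,0) (-3,0) (4,-1) (4,-1) (4,-1) (4,-1)
That's 9 distinct rows out of 16 strategies.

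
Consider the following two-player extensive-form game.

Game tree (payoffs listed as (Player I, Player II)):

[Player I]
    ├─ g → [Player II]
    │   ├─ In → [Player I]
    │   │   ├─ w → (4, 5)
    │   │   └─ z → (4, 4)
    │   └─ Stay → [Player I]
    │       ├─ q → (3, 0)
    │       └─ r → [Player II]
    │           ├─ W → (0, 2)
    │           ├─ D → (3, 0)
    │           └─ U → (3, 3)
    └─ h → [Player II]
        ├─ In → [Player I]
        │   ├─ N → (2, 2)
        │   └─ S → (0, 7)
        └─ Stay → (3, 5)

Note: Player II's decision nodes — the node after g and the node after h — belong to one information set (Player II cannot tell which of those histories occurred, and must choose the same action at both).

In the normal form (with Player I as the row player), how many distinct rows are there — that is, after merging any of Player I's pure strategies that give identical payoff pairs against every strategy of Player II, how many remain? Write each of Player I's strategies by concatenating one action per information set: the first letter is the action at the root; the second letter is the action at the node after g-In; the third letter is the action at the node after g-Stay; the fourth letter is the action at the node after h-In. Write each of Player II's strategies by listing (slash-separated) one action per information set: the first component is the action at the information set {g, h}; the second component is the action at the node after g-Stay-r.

6

Player I has 16 pure strategies: gwqN, gwqS, gwrN, gwrS, gzqN, gzqS, gzrN, gzrS, hwqN, hwqS, hwrN, hwrS, hzqN, hzqS, hzrN, hzrS. Columns: In/W, In/D, In/U, Stay/W, Stay/D, Stay/U.
{gwqN, gwqS} → row (4,5) (4,5) (4,5) (3,0) (3,0) (3,0)
{gwrN, gwrS} → row (4,5) (4,5) (4,5) (0,2) (3,0) (3,3)
{gzqN, gzqS} → row (4,4) (4,4) (4,4) (3,0) (3,0) (3,0)
{gzrN, gzrS} → row (4,4) (4,4) (4,4) (0,2) (3,0) (3,3)
{hwqN, hwrN, hzqN, hzrN} → row (2,2) (2,2) (2,2) (3,5) (3,5) (3,5)
{hwqS, hwrS, hzqS, hzrS} → row (0,7) (0,7) (0,7) (3,5) (3,5) (3,5)
That's 6 distinct rows out of 16 strategies.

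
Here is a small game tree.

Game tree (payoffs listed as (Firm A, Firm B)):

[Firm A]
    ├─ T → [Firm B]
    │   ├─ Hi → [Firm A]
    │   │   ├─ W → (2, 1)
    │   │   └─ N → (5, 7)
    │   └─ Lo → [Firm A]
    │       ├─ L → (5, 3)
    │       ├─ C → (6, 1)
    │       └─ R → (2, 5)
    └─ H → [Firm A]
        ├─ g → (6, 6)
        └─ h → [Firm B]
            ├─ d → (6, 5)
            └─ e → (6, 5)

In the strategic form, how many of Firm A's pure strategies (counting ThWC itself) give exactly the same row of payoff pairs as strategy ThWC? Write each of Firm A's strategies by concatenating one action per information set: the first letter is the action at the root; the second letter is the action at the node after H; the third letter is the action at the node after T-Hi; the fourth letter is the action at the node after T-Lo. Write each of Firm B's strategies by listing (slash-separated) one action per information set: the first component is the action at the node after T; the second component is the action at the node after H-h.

2

Row for ThWC (columns Hi/d, Hi/e, Lo/d, Lo/e): (2,1) (2,1) (6,1) (6,1).
Under ThWC, Firm A's choice at the node after H can never be reached regardless of what Firm B does, so varying those choices leaves every outcome unchanged.
Holding the reachable choices fixed and varying the unreachable one freely already gives 2 equivalent strategies.
No other strategy reproduces this row, so those 2 are the full class: TgWC, ThWC.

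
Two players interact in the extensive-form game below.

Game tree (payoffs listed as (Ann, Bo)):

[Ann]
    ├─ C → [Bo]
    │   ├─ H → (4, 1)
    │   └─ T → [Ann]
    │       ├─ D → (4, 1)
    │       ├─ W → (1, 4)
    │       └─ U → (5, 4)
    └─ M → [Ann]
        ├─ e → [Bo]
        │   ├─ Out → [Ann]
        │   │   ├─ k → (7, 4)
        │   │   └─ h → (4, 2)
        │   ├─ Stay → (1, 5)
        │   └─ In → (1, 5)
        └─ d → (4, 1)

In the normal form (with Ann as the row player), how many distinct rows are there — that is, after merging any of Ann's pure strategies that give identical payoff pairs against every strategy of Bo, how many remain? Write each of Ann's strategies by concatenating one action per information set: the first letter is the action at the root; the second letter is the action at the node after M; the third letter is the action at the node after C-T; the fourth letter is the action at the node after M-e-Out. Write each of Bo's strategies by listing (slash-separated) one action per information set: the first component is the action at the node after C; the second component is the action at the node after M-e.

5

Ann has 24 pure strategies: CeDk, CeDh, CeWk, CeWh, CeUk, CeUh, CdDk, CdDh, CdWk, CdWh, CdUk, CdUh, MeDk, MeDh, MeWk, MeWh, MeUk, MeUh, MdDk, MdDh, MdWk, MdWh, MdUk, MdUh. Columns: H/Out, H/Stay, H/In, T/Out, T/Stay, T/In.
{CeDk, CeDh, CdDk, CdDh, MdDk, MdDh, MdWk, MdWh, MdUk, MdUh} → row (4,1) (4,1) (4,1) (4,1) (4,1) (4,1)
{CeWk, CeWh, CdWk, CdWh} → row (4,1) (4,1) (4,1) (1,4) (1,4) (1,4)
{CeUk, CeUh, CdUk, CdUh} → row (4,1) (4,1) (4,1) (5,4) (5,4) (5,4)
{MeDk, MeWk, MeUk} → row (7,4) (1,5) (1,5) (7,4) (1,5) (1,5)
{MeDh, MeWh, MeUh} → row (4,2) (1,5) (1,5) (4,2) (1,5) (1,5)
That's 5 distinct rows out of 24 strategies.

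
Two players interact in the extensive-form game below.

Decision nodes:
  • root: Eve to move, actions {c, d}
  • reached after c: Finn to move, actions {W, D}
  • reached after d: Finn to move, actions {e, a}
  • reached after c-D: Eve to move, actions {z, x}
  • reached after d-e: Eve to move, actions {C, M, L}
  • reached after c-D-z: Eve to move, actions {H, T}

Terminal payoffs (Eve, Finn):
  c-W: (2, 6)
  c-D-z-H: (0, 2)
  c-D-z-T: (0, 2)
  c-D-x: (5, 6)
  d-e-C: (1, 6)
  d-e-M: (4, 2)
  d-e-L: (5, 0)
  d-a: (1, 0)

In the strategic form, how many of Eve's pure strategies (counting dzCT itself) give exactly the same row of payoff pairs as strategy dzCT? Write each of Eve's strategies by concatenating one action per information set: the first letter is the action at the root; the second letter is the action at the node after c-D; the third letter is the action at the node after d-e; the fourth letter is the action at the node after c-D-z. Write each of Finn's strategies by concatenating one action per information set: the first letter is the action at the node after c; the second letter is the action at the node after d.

4

Row for dzCT (columns We, Wa, De, Da): (1,6) (1,0) (1,6) (1,0).
Under dzCT, Eve's choice at the node after c-D and at the node after c-D-z can never be reached regardless of what Finn does, so varying those choices leaves every outcome unchanged.
Holding the reachable choices fixed and varying the unreachable ones freely already gives 2 × 2 = 4 equivalent strategies.
No other strategy reproduces this row, so those 4 are the full class: dzCH, dzCT, dxCH, dxCT.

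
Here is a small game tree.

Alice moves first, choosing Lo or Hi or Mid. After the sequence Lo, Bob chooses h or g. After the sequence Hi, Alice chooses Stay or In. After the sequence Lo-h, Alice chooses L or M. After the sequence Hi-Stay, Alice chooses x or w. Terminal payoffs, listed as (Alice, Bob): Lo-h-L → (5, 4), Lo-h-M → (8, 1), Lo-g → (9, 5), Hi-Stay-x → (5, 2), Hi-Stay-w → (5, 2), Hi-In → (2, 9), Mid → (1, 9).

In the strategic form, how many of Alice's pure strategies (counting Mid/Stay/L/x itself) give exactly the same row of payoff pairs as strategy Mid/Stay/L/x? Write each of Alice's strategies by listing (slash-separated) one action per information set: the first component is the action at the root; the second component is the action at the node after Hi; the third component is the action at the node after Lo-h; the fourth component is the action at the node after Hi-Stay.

8

Row for Mid/Stay/L/x (columns h, g): (1,9) (1,9).
Under Mid/Stay/L/x, Alice's choice at the node after Hi and at the node after Lo-h and at the node after Hi-Stay can never be reached regardless of what Bob does, so varying those choices leaves every outcome unchanged.
Holding the reachable choices fixed and varying the unreachable ones freely already gives 2 × 2 × 2 = 8 equivalent strategies.
No other strategy reproduces this row, so those 8 are the full class: Mid/Stay/L/x, Mid/Stay/L/w, Mid/Stay/M/x, Mid/Stay/M/w, Mid/In/L/x, Mid/In/L/w, Mid/In/M/x, Mid/In/M/w.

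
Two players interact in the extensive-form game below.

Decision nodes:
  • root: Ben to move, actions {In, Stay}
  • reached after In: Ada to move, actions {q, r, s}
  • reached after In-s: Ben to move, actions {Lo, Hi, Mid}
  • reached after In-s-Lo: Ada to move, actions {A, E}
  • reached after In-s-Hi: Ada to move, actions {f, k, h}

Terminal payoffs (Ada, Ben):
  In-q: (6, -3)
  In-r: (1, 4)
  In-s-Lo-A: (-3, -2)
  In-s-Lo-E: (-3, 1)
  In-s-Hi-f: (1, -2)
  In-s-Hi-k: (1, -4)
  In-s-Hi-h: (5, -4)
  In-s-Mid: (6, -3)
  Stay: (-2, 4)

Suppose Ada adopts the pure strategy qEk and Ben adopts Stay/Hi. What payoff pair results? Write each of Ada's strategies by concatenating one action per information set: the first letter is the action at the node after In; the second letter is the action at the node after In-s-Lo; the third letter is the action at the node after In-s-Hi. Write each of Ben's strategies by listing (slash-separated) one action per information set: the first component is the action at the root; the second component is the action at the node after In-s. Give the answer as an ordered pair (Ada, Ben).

(-2, 4)

Trace the play path from the root:
  Ben plays Stay
→ terminal payoff (-2, 4).
(Ada's choice at the node after In is never reached on this path, so it doesn't affect the outcome.)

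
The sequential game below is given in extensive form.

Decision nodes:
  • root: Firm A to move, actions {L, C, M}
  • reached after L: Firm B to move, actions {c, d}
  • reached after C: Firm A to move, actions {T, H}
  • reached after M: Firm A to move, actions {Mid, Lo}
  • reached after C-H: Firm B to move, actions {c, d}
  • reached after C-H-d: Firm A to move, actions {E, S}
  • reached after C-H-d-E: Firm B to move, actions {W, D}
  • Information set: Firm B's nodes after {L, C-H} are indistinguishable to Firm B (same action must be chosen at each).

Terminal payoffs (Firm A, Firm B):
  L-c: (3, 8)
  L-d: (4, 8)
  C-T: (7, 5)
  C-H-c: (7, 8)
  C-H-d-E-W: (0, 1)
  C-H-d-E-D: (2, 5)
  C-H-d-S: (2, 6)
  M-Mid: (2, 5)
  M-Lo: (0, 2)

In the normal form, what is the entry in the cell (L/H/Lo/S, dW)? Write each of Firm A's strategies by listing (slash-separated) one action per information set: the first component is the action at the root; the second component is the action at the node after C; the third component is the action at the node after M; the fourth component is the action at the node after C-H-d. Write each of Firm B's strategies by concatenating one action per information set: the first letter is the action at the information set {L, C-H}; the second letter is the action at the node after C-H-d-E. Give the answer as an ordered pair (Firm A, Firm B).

(4, 8)

Trace the play path from the root:
  Firm A plays L
  Firm B plays d at [L]
→ terminal payoff (4, 8).
(Firm A's choice at the node after C is never reached on this path, so it doesn't affect the outcome.)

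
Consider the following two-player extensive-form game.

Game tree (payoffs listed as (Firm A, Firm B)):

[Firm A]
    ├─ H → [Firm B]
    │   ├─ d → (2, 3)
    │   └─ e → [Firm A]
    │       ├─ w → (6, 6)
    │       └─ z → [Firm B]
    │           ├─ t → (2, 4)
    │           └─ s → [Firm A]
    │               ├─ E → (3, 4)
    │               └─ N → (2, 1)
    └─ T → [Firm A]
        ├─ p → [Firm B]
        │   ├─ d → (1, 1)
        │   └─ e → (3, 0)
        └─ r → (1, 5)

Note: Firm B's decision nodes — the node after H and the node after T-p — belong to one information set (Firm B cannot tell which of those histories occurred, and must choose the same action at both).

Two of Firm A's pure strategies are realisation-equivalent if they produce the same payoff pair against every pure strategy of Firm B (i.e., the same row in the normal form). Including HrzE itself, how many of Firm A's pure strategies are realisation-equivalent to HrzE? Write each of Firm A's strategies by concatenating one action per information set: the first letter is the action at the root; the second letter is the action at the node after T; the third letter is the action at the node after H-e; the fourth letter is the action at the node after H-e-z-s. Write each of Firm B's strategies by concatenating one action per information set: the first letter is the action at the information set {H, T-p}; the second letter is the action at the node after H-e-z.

Row for HrzE (columns dt, ds, et, es): (2,3) (2,3) (2,4) (3,4).
Under HrzE, Firm A's choice at the node after T can never be reached regardless of what Firm B does, so varying those choices leaves every outcome unchanged.
Holding the reachable choices fixed and varying the unreachable one freely already gives 2 equivalent strategies.
No other strategy reproduces this row, so those 2 are the full class: HpzE, HrzE.

2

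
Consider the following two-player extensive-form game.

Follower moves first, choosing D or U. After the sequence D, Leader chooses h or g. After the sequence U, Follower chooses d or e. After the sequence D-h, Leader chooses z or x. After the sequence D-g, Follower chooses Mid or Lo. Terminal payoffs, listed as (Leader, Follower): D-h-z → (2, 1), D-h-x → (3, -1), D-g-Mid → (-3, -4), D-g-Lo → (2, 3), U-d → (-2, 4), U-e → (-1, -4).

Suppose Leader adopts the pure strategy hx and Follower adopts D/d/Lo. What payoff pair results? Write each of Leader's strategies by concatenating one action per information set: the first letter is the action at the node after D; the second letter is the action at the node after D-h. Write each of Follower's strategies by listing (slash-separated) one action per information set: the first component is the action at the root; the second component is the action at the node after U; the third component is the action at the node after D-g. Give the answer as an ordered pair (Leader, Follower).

(3, -1)

Trace the play path from the root:
  Follower plays D
  Leader plays h at [D]
  Leader plays x at [D-h]
→ terminal payoff (3, -1).
(Follower's choice at the node after U is never reached on this path, so it doesn't affect the outcome.)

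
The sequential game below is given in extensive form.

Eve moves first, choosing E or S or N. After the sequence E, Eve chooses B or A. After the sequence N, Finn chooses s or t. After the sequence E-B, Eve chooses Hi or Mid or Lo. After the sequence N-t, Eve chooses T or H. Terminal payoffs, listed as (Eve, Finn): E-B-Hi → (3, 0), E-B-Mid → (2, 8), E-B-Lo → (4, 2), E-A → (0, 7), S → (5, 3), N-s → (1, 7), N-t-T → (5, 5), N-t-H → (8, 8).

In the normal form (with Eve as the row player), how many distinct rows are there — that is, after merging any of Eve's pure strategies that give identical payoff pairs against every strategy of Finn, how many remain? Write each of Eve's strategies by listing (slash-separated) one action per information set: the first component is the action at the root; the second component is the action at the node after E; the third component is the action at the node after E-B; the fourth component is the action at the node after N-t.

Eve has 36 pure strategies: E/B/Hi/T, E/B/Hi/H, E/B/Mid/T, E/B/Mid/H, E/B/Lo/T, E/B/Lo/H, E/A/Hi/T, E/A/Hi/H, E/A/Mid/T, E/A/Mid/H, E/A/Lo/T, E/A/Lo/H, S/B/Hi/T, S/B/Hi/H, S/B/Mid/T, S/B/Mid/H, S/B/Lo/T, S/B/Lo/H, S/A/Hi/T, S/A/Hi/H, S/A/Mid/T, S/A/Mid/H, S/A/Lo/T, S/A/Lo/H, N/B/Hi/T, N/B/Hi/H, N/B/Mid/T, N/B/Mid/H, N/B/Lo/T, N/B/Lo/H, N/A/Hi/T, N/A/Hi/H, N/A/Mid/T, N/A/Mid/H, N/A/Lo/T, N/A/Lo/H. Columns: s, t.
{E/B/Hi/T, E/B/Hi/H} → row (3,0) (3,0)
{E/B/Mid/T, E/B/Mid/H} → row (2,8) (2,8)
{E/B/Lo/T, E/B/Lo/H} → row (4,2) (4,2)
{E/A/Hi/T, E/A/Hi/H, E/A/Mid/T, E/A/Mid/H, E/A/Lo/T, E/A/Lo/H} → row (0,7) (0,7)
{S/B/Hi/T, S/B/Hi/H, S/B/Mid/T, S/B/Mid/H, S/B/Lo/T, S/B/Lo/H, S/A/Hi/T, S/A/Hi/H, S/A/Mid/T, S/A/Mid/H, S/A/Lo/T, S/A/Lo/H} → row (5,3) (5,3)
{N/B/Hi/T, N/B/Mid/T, N/B/Lo/T, N/A/Hi/T, N/A/Mid/T, N/A/Lo/T} → row (1,7) (5,5)
{N/B/Hi/H, N/B/Mid/H, N/B/Lo/H, N/A/Hi/H, N/A/Mid/H, N/A/Lo/H} → row (1,7) (8,8)
That's 7 distinct rows out of 36 strategies.

7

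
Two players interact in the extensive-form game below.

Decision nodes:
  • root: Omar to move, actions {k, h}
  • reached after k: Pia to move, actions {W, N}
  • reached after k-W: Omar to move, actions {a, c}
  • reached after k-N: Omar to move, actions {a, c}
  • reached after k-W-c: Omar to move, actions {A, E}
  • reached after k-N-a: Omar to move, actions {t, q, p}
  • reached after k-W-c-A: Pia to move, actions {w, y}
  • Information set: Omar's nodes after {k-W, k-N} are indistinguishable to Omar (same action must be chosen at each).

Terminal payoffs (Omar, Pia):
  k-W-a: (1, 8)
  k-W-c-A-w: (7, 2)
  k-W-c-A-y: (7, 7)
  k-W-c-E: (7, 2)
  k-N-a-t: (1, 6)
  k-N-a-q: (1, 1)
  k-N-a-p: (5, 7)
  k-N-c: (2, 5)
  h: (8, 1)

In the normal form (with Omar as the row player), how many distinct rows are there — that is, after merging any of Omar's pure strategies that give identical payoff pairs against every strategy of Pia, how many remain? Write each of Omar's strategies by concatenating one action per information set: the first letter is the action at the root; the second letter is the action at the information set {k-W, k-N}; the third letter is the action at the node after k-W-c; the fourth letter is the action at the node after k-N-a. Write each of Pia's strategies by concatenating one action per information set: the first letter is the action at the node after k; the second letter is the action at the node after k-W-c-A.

6

Omar has 24 pure strategies: kaAt, kaAq, kaAp, kaEt, kaEq, kaEp, kcAt, kcAq, kcAp, kcEt, kcEq, kcEp, haAt, haAq, haAp, haEt, haEq, haEp, hcAt, hcAq, hcAp, hcEt, hcEq, hcEp. Columns: Ww, Wy, Nw, Ny.
{kaAt, kaEt} → row (1,8) (1,8) (1,6) (1,6)
{kaAq, kaEq} → row (1,8) (1,8) (1,1) (1,1)
{kaAp, kaEp} → row (1,8) (1,8) (5,7) (5,7)
{kcAt, kcAq, kcAp} → row (7,2) (7,7) (2,5) (2,5)
{kcEt, kcEq, kcEp} → row (7,2) (7,2) (2,5) (2,5)
{haAt, haAq, haAp, haEt, haEq, haEp, hcAt, hcAq, hcAp, hcEt, hcEq, hcEp} → row (8,1) (8,1) (8,1) (8,1)
That's 6 distinct rows out of 24 strategies.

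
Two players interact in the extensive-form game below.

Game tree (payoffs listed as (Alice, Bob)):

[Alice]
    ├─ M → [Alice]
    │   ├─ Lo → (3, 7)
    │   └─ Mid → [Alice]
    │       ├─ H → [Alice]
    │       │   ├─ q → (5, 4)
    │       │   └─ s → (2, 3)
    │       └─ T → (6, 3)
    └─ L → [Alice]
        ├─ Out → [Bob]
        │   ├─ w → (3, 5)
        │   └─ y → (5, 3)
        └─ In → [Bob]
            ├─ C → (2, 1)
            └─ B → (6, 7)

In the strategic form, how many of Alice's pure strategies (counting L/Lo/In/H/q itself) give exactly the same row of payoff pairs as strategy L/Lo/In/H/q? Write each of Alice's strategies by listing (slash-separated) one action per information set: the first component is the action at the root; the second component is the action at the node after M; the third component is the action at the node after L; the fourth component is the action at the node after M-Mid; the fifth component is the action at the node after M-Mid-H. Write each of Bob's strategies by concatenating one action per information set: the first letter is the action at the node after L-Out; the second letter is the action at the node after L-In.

Row for L/Lo/In/H/q (columns wC, wB, yC, yB): (2,1) (6,7) (2,1) (6,7).
Under L/Lo/In/H/q, Alice's choice at the node after M and at the node after M-Mid and at the node after M-Mid-H can never be reached regardless of what Bob does, so varying those choices leaves every outcome unchanged.
Holding the reachable choices fixed and varying the unreachable ones freely already gives 2 × 2 × 2 = 8 equivalent strategies.
No other strategy reproduces this row, so those 8 are the full class: L/Lo/In/H/q, L/Lo/In/H/s, L/Lo/In/T/q, L/Lo/In/T/s, L/Mid/In/H/q, L/Mid/In/H/s, L/Mid/In/T/q, L/Mid/In/T/s.

8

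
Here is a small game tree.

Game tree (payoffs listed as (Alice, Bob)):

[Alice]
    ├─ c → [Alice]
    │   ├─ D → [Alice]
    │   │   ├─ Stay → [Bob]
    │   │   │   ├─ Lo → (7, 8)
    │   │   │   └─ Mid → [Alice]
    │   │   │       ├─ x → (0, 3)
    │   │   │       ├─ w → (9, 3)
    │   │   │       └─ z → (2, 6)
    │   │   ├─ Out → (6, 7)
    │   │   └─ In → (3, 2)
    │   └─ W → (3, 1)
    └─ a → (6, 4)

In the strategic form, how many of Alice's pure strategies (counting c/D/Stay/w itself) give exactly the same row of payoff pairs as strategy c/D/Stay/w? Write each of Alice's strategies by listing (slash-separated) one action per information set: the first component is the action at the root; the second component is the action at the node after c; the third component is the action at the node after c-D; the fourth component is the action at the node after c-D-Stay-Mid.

1

Row for c/D/Stay/w (columns Lo, Mid): (7,8) (9,3).
Every one of Alice's information sets is on the play path for some reply by Bob when Alice follows c/D/Stay/w.
Changing the action at any of them therefore changes at least one column, so only c/D/Stay/w itself gives this row.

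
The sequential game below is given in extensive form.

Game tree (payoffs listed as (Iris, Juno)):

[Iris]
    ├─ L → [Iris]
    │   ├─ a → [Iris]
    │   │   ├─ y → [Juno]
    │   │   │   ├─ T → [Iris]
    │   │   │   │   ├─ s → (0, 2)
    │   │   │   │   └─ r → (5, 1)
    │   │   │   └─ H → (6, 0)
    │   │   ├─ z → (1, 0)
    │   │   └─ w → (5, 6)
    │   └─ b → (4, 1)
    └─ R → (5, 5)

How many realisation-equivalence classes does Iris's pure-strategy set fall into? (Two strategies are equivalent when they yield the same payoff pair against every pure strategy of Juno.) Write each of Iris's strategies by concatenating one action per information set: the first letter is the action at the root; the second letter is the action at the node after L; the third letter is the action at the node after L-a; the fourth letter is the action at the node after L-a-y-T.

6

Iris has 24 pure strategies: Lays, Layr, Lazs, Lazr, Laws, Lawr, Lbys, Lbyr, Lbzs, Lbzr, Lbws, Lbwr, Rays, Rayr, Razs, Razr, Raws, Rawr, Rbys, Rbyr, Rbzs, Rbzr, Rbws, Rbwr. Columns: T, H.
{Lays} → row (0,2) (6,0)
{Layr} → row (5,1) (6,0)
{Lazs, Lazr} → row (1,0) (1,0)
{Laws, Lawr} → row (5,6) (5,6)
{Lbys, Lbyr, Lbzs, Lbzr, Lbws, Lbwr} → row (4,1) (4,1)
{Rays, Rayr, Razs, Razr, Raws, Rawr, Rbys, Rbyr, Rbzs, Rbzr, Rbws, Rbwr} → row (5,5) (5,5)
That's 6 distinct rows out of 24 strategies.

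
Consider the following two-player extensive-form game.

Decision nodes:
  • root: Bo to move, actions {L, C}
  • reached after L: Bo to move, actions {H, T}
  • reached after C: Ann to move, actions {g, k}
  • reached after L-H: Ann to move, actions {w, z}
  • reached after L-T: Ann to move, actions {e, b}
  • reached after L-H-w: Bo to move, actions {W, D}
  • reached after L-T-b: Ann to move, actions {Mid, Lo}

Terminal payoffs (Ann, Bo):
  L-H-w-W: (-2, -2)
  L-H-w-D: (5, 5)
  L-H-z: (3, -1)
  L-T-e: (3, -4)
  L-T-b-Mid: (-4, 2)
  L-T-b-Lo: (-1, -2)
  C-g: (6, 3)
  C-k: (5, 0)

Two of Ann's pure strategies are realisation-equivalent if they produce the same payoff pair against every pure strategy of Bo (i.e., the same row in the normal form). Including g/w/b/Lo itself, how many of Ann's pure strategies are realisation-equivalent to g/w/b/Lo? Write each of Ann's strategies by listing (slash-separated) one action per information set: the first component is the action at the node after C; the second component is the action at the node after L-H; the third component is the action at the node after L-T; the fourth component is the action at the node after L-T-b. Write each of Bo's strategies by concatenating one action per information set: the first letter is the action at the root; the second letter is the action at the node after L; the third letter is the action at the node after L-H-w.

1

Row for g/w/b/Lo (columns LHW, LHD, LTW, LTD, CHW, CHD, CTW, CTD): (-2,-2) (5,5) (-1,-2) (-1,-2) (6,3) (6,3) (6,3) (6,3).
Every one of Ann's information sets is on the play path for some reply by Bo when Ann follows g/w/b/Lo.
Changing the action at any of them therefore changes at least one column, so only g/w/b/Lo itself gives this row.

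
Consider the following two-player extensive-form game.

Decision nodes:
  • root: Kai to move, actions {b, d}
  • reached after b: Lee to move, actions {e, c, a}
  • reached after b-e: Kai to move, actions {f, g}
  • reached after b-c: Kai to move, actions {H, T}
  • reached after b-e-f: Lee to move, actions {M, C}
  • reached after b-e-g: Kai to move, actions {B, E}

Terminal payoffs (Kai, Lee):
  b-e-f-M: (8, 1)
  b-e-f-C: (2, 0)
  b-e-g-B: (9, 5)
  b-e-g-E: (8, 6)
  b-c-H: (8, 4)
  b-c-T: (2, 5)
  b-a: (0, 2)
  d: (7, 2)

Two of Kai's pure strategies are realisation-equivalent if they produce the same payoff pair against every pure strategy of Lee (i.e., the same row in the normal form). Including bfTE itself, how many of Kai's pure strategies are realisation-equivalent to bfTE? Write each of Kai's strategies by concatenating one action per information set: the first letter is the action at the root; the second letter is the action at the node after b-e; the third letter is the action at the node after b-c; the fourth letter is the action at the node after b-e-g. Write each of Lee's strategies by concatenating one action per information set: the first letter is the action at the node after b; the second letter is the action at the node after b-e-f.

Row for bfTE (columns eM, eC, cM, cC, aM, aC): (8,1) (2,0) (2,5) (2,5) (0,2) (0,2).
Under bfTE, Kai's choice at the node after b-e-g can never be reached regardless of what Lee does, so varying those choices leaves every outcome unchanged.
Holding the reachable choices fixed and varying the unreachable one freely already gives 2 equivalent strategies.
No other strategy reproduces this row, so those 2 are the full class: bfTB, bfTE.

2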